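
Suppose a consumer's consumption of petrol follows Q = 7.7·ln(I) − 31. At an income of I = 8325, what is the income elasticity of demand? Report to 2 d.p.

0.20

At I = 8325: Q = 38.508.
dQ/dI = 7.7/I = 0.000924925 at this income.
η = (dQ/dI)·(I/Q) = 0.000924925 × (8325/38.508) = 0.20.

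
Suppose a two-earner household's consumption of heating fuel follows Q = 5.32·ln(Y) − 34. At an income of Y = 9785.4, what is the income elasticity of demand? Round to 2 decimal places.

0.36

At Y = 9785.4: Q = 14.884.
dQ/dY = 5.32/Y = 0.000543667 at this income.
η = (dQ/dY)·(Y/Q) = 0.000543667 × (9785.4/14.884) = 0.36.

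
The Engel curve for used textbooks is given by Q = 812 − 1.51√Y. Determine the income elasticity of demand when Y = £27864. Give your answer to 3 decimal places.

At Y = 27864: Q = 559.943.
dQ/dY = -1.51/(2√Y) = -0.00452299 at this income.
η = (dQ/dY)·(Y/Q) = -0.00452299 × (27864/559.943) = -0.225.

-0.225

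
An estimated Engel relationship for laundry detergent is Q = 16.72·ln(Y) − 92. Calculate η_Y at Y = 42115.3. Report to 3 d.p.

At Y = 42115.3: Q = 86.037.
dQ/dY = 16.72/Y = 0.000397005 at this income.
η = (dQ/dY)·(Y/Q) = 0.000397005 × (42115.3/86.037) = 0.194.

0.194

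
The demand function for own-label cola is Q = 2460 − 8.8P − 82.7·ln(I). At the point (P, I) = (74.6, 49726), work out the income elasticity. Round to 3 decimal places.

-0.091

At P = 74.6, I = 49726: Q = 909.179.
Holding P constant, ∂Q/∂I = -82.7/I = -0.00166311.
η_I = (∂Q/∂I)·(I/Q) = -0.00166311 × (49726/909.179) = -0.091.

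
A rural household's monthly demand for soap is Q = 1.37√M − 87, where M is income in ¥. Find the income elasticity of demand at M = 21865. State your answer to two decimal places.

At M = 21865: Q = 115.579.
dQ/dM = 1.37/(2√M) = 0.0046325 at this income.
η = (dQ/dM)·(M/Q) = 0.0046325 × (21865/115.579) = 0.88.

0.88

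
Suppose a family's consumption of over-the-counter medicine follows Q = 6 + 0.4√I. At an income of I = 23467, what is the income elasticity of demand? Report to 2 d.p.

0.46

At I = 23467: Q = 67.276.
dQ/dI = 0.4/(2√I) = 0.00130557 at this income.
η = (dQ/dI)·(I/Q) = 0.00130557 × (23467/67.276) = 0.46.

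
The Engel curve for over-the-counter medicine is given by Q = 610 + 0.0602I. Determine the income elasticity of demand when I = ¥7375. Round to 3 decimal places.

0.421

At I = 7375: Q = 1053.975.
dQ/dI = 0.0602.
η = (dQ/dI)·(I/Q) = 0.0602 × (7375/1053.975) = 0.421.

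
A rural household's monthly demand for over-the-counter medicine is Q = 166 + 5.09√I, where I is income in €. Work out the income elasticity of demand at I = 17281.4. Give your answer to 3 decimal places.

At I = 17281.4: Q = 835.125.
dQ/dI = 5.09/(2√I) = 0.0193597 at this income.
η = (dQ/dI)·(I/Q) = 0.0193597 × (17281.4/835.125) = 0.401.

0.401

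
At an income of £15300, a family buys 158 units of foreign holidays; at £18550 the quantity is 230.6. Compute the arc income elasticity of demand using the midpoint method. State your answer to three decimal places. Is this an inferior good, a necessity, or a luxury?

ΔQ = 230.6 − 158 = 72.6; midpoint Q̄ = (158 + 230.6)/2 = 194.3.
ΔI = 18550 − 15300 = 3250; midpoint Ī = (15300 + 18550)/2 = 16925.
η = (ΔQ/Q̄) ÷ (ΔI/Ī) = (72.6/194.3) ÷ (3250/16925) = 1.946.
η > 1 ⇒ luxury.

1.946 (luxury)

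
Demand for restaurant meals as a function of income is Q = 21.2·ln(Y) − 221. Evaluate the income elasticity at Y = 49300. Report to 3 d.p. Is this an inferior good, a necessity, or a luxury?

At Y = 49300: Q = 8.080.
dQ/dY = 21.2/Y = 0.00043002 at this income.
η = (dQ/dY)·(Y/Q) = 0.00043002 × (49300/8.080) = 2.624.
Since η > 1, the good is a luxury.

2.624 (luxury)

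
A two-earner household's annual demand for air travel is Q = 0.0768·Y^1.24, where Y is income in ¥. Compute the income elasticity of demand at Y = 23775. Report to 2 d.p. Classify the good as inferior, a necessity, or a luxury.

For Q = A·Y^β the income elasticity is constant and equal to β.
Here β = 1.24, so η = 1.24.
Since η > 1, the good is a luxury.

1.24 (luxury)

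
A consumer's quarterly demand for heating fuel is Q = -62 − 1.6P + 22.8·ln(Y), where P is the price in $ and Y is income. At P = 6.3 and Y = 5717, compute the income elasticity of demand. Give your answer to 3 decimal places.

0.182

At P = 6.3, Y = 5717: Q = 125.167.
Holding P constant, ∂Q/∂Y = 22.8/Y = 0.00398811.
η_Y = (∂Q/∂Y)·(Y/Q) = 0.00398811 × (5717/125.167) = 0.182.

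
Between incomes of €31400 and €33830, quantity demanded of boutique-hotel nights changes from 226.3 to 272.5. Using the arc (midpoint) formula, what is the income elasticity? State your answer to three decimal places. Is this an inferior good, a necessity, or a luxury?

2.486 (luxury)

ΔQ = 272.5 − 226.3 = 46.2; midpoint Q̄ = (226.3 + 272.5)/2 = 249.4.
ΔI = 33830 − 31400 = 2430; midpoint Ī = (31400 + 33830)/2 = 32615.
η = (ΔQ/Q̄) ÷ (ΔI/Ī) = (46.2/249.4) ÷ (2430/32615) = 2.486.
η > 1 ⇒ luxury.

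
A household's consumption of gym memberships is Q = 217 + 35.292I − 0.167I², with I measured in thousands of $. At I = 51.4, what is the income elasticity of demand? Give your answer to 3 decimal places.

0.586

At I = 51.4: Q = 1589.8015.
dQ/dI = 35.292 − 0.334I = 18.12440.
η = (dQ/dI)·(I/Q) = 18.12440 × (51.4/1589.8015) = 0.586.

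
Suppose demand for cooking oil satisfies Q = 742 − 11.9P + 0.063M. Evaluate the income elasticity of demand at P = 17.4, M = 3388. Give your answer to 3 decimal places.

0.285

At P = 17.4, M = 3388: Q = 748.384.
Holding P constant, ∂Q/∂M = 0.063.
η_M = (∂Q/∂M)·(M/Q) = 0.063 × (3388/748.384) = 0.285.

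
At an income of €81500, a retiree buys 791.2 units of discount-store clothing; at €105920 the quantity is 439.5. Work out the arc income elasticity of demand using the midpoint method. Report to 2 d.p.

ΔQ = 439.5 − 791.2 = -351.7; midpoint Q̄ = (791.2 + 439.5)/2 = 615.35.
ΔI = 105920 − 81500 = 24420; midpoint Ī = (81500 + 105920)/2 = 93710.
η = (ΔQ/Q̄) ÷ (ΔI/Ī) = (-351.7/615.35) ÷ (24420/93710) = -2.19.

-2.19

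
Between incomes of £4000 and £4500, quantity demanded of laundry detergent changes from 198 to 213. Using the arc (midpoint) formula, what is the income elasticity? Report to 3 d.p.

0.620

ΔQ = 213 − 198 = 15; midpoint Q̄ = (198 + 213)/2 = 205.5.
ΔI = 4500 − 4000 = 500; midpoint Ī = (4000 + 4500)/2 = 4250.
η = (ΔQ/Q̄) ÷ (ΔI/Ī) = (15/205.5) ÷ (500/4250) = 0.620.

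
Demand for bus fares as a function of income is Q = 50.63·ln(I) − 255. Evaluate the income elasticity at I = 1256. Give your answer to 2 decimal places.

At I = 1256: Q = 106.280.
dQ/dI = 50.63/I = 0.0403105 at this income.
η = (dQ/dI)·(I/Q) = 0.0403105 × (1256/106.280) = 0.48.

0.48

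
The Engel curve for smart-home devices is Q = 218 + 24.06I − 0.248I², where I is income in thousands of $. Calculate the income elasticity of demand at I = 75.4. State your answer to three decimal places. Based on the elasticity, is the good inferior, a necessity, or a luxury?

At I = 75.4: Q = 622.2043.
dQ/dI = 24.06 − 0.496I = -13.33840.
η = (dQ/dI)·(I/Q) = -13.33840 × (75.4/622.2043) = -1.616.
η < 0 ⇒ inferior good.

-1.616 (inferior good)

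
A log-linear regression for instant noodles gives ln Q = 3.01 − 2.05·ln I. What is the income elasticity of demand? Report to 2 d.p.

In a log-linear demand, the coefficient on ln I is the income elasticity.
So η = -2.05.

-2.05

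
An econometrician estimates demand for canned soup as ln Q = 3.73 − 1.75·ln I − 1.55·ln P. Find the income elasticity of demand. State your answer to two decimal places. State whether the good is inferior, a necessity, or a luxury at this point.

-1.75 (inferior good)

In a log-linear demand, the coefficient on ln I is the income elasticity.
So η = -1.75.
η < 0 ⇒ inferior good.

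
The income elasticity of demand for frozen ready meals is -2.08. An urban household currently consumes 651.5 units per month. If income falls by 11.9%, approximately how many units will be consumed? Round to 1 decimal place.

812.8

%ΔQ ≈ η × %ΔI = -2.08 × (-11.9%) = 24.752%.
New Q ≈ 651.5 × (1 + 0.24752) = 812.8.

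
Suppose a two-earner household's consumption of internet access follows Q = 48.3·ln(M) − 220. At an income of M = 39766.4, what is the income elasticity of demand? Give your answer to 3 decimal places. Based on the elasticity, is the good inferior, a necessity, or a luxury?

0.166 (necessity)

At M = 39766.4: Q = 291.535.
dQ/dM = 48.3/M = 0.00121459 at this income.
η = (dQ/dM)·(M/Q) = 0.00121459 × (39766.4/291.535) = 0.166.
Since 0 < η < 1, the good is a necessity.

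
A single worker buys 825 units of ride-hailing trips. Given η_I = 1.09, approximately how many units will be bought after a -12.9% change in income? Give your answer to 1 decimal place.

709.0

%ΔQ ≈ η × %ΔI = 1.09 × (-12.9%) = -14.061%.
New Q ≈ 825 × (1 − 0.14061) = 709.0.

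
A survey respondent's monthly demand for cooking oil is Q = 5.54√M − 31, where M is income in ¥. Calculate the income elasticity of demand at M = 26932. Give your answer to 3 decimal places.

At M = 26932: Q = 878.168.
dQ/dM = 5.54/(2√M) = 0.016879 at this income.
η = (dQ/dM)·(M/Q) = 0.016879 × (26932/878.168) = 0.518.

0.518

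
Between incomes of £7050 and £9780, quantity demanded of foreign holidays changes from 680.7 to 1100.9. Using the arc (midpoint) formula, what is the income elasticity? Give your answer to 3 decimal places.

ΔQ = 1100.9 − 680.7 = 420.2; midpoint Q̄ = (680.7 + 1100.9)/2 = 890.8.
ΔI = 9780 − 7050 = 2730; midpoint Ī = (7050 + 9780)/2 = 8415.
η = (ΔQ/Q̄) ÷ (ΔI/Ī) = (420.2/890.8) ÷ (2730/8415) = 1.454.

1.454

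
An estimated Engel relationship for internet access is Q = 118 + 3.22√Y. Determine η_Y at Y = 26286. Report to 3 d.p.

At Y = 26286: Q = 640.057.
dQ/dY = 3.22/(2√Y) = 0.00993033 at this income.
η = (dQ/dY)·(Y/Q) = 0.00993033 × (26286/640.057) = 0.408.

0.408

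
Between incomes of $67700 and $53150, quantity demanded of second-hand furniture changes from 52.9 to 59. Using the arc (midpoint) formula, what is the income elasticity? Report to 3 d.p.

-0.453

ΔQ = 59 − 52.9 = 6.1; midpoint Q̄ = (52.9 + 59)/2 = 55.95.
ΔI = 53150 − 67700 = -14550; midpoint Ī = (67700 + 53150)/2 = 60425.
η = (ΔQ/Q̄) ÷ (ΔI/Ī) = (6.1/55.95) ÷ (-14550/60425) = -0.453.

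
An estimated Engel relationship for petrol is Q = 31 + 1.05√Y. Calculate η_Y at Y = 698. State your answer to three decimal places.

0.236

At Y = 698: Q = 58.741.
dQ/dY = 1.05/(2√Y) = 0.0198715 at this income.
η = (dQ/dY)·(Y/Q) = 0.0198715 × (698/58.741) = 0.236.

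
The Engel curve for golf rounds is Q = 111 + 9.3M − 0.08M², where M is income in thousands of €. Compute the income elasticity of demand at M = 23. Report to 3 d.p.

0.457

At M = 23: Q = 282.5800.
dQ/dM = 9.3 − 0.16M = 5.62000.
η = (dQ/dM)·(M/Q) = 5.62000 × (23/282.5800) = 0.457.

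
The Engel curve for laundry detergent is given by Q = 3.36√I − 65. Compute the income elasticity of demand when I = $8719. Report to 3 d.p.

0.631

At I = 8719: Q = 248.742.
dQ/dI = 3.36/(2√I) = 0.0179919 at this income.
η = (dQ/dI)·(I/Q) = 0.0179919 × (8719/248.742) = 0.631.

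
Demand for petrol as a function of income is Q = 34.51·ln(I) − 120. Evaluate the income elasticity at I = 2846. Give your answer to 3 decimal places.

0.223

At I = 2846: Q = 154.481.
dQ/dI = 34.51/I = 0.0121258 at this income.
η = (dQ/dI)·(I/Q) = 0.0121258 × (2846/154.481) = 0.223.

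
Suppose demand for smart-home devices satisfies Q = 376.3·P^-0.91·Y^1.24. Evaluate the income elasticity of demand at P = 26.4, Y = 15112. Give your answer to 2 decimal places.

For a multiplicative demand Q = A·P^α·Y^β, the income elasticity is β everywhere.
Here β = 1.24, so η = 1.24.

1.24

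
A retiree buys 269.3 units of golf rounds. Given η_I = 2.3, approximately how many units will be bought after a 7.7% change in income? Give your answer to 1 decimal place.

%ΔQ ≈ η × %ΔI = 2.3 × 7.7% = 17.71%.
New Q ≈ 269.3 × (1 + 0.1771) = 317.0.

317.0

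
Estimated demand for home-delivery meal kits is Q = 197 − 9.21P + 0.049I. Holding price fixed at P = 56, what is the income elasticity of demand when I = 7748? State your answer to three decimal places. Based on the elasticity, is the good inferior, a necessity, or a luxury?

6.235 (luxury)

At P = 56, I = 7748: Q = 60.892.
Holding P constant, ∂Q/∂I = 0.049.
η_I = (∂Q/∂I)·(I/Q) = 0.049 × (7748/60.892) = 6.235.
Since η > 1, this is a luxury.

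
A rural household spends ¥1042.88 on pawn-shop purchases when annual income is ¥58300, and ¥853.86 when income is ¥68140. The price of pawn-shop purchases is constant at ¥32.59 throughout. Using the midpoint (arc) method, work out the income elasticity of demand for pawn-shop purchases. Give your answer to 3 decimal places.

With a constant price, Q₁ = 1042.88/32.59 = 32.000 and Q₂ = 853.86/32.59 = 26.200 (equivalently, work directly with expenditure since P cancels).
Midpoint %ΔQ = (853.86 − 1042.88)/948.37 = -0.19931; midpoint %ΔI = (68140 − 58300)/63220 = 0.15565.
η = -0.19931 / 0.15565 = -1.281.

-1.281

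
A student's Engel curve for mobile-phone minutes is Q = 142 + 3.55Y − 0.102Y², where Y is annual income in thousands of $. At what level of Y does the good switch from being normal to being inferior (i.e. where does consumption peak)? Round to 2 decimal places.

17.40

dQ/dY = 3.55 − 0.204Y.
The good is inferior where dQ/dY < 0. Setting dQ/dY = 0 gives Y = 3.55 / 0.204 = 17.40.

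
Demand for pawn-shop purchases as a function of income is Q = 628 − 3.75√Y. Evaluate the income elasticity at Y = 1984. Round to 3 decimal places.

-0.181

At Y = 1984: Q = 460.967.
dQ/dY = -3.75/(2√Y) = -0.042095 at this income.
η = (dQ/dY)·(Y/Q) = -0.042095 × (1984/460.967) = -0.181.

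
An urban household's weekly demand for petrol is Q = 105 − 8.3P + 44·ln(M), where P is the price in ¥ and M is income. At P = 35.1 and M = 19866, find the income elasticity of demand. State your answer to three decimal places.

At P = 35.1, M = 19866: Q = 249.128.
Holding P constant, ∂Q/∂M = 44/M = 0.00221484.
η_M = (∂Q/∂M)·(M/Q) = 0.00221484 × (19866/249.128) = 0.177.

0.177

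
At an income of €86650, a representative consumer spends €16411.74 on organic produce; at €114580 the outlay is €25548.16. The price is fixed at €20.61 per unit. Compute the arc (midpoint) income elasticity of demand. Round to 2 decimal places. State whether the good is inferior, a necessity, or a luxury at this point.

1.57 (luxury)

With a constant price, Q₁ = 16411.74/20.61 = 796.300 and Q₂ = 25548.16/20.61 = 1239.600 (equivalently, work directly with expenditure since P cancels).
Midpoint %ΔQ = (25548.16 − 16411.74)/20979.95 = 0.43548; midpoint %ΔI = (114580 − 86650)/100615 = 0.27759.
η = 0.43548 / 0.27759 = 1.57.
η > 1 ⇒ luxury.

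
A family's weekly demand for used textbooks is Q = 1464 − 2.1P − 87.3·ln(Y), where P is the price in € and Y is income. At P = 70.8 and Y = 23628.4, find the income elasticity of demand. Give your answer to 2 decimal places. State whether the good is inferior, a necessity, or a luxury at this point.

At P = 70.8, Y = 23628.4: Q = 436.191.
Holding P constant, ∂Q/∂Y = -87.3/Y = -0.00369471.
η_Y = (∂Q/∂Y)·(Y/Q) = -0.00369471 × (23628.4/436.191) = -0.20.
Since η < 0, this is an inferior good.

-0.20 (inferior good)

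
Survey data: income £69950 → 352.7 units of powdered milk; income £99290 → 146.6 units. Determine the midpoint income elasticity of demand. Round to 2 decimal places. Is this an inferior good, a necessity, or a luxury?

-2.38 (inferior good)

ΔQ = 146.6 − 352.7 = -206.1; midpoint Q̄ = (352.7 + 146.6)/2 = 249.65.
ΔI = 99290 − 69950 = 29340; midpoint Ī = (69950 + 99290)/2 = 84620.
η = (ΔQ/Q̄) ÷ (ΔI/Ī) = (-206.1/249.65) ÷ (29340/84620) = -2.38.
η < 0 ⇒ inferior good.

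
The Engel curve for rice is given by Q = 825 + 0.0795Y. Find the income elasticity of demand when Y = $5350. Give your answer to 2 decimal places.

0.34

At Y = 5350: Q = 1250.325.
dQ/dY = 0.0795.
η = (dQ/dY)·(Y/Q) = 0.0795 × (5350/1250.325) = 0.34.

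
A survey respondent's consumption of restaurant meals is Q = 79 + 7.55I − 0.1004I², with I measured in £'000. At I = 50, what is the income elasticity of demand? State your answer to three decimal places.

-0.606

At I = 50: Q = 205.5000.
dQ/dI = 7.55 − 0.2008I = -2.49000.
η = (dQ/dI)·(I/Q) = -2.49000 × (50/205.5000) = -0.606.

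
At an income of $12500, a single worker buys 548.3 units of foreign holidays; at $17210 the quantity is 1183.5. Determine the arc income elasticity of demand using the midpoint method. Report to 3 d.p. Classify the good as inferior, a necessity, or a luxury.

2.314 (luxury)

ΔQ = 1183.5 − 548.3 = 635.2; midpoint Q̄ = (548.3 + 1183.5)/2 = 865.9.
ΔI = 17210 − 12500 = 4710; midpoint Ī = (12500 + 17210)/2 = 14855.
η = (ΔQ/Q̄) ÷ (ΔI/Ī) = (635.2/865.9) ÷ (4710/14855) = 2.314.
η > 1 ⇒ luxury.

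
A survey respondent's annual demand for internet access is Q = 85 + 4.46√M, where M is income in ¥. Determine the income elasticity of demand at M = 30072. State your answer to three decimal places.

0.450

At M = 30072: Q = 858.421.
dQ/dM = 4.46/(2√M) = 0.0128595 at this income.
η = (dQ/dM)·(M/Q) = 0.0128595 × (30072/858.421) = 0.450.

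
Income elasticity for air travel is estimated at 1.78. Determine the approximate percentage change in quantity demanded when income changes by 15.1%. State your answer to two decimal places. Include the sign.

26.88%

%ΔQ ≈ η × %ΔI = 1.78 × 15.1% = 26.88%.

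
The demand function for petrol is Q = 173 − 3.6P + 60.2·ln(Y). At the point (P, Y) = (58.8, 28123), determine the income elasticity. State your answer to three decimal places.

0.104

At P = 58.8, Y = 28123: Q = 578.029.
Holding P constant, ∂Q/∂Y = 60.2/Y = 0.0021406.
η_Y = (∂Q/∂Y)·(Y/Q) = 0.0021406 × (28123/578.029) = 0.104.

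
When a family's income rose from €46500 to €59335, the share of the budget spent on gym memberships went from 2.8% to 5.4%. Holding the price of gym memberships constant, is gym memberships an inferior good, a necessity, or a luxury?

luxury

The budget share rises as income rises, so η > 1.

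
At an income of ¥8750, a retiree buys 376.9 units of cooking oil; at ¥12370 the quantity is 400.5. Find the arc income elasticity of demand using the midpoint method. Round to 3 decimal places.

ΔQ = 400.5 − 376.9 = 23.6; midpoint Q̄ = (376.9 + 400.5)/2 = 388.7.
ΔI = 12370 − 8750 = 3620; midpoint Ī = (8750 + 12370)/2 = 10560.
η = (ΔQ/Q̄) ÷ (ΔI/Ī) = (23.6/388.7) ÷ (3620/10560) = 0.177.

0.177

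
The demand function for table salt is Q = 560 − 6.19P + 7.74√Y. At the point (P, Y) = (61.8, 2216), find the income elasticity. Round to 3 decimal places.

0.336

At P = 61.8, Y = 2216: Q = 541.814.
Holding P constant, ∂Q/∂Y = 7.74/(2√Y) = 0.0822103.
η_Y = (∂Q/∂Y)·(Y/Q) = 0.0822103 × (2216/541.814) = 0.336.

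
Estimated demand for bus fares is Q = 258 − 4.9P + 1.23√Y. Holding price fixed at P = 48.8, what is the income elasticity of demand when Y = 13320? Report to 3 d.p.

0.441

At P = 48.8, Y = 13320: Q = 160.837.
Holding P constant, ∂Q/∂Y = 1.23/(2√Y) = 0.00532872.
η_Y = (∂Q/∂Y)·(Y/Q) = 0.00532872 × (13320/160.837) = 0.441.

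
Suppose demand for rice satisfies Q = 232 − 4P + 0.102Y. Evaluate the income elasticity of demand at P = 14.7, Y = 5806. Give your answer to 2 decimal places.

At P = 14.7, Y = 5806: Q = 765.412.
Holding P constant, ∂Q/∂Y = 0.102.
η_Y = (∂Q/∂Y)·(Y/Q) = 0.102 × (5806/765.412) = 0.77.

0.77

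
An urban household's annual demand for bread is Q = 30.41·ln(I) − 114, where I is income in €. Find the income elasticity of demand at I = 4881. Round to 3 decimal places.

At I = 4881: Q = 144.275.
dQ/dI = 30.41/I = 0.00623028 at this income.
η = (dQ/dI)·(I/Q) = 0.00623028 × (4881/144.275) = 0.211.

0.211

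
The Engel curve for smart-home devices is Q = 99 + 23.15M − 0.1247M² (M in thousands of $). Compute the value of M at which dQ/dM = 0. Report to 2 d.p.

dQ/dM = 23.15 − 0.2494M.
The good is inferior where dQ/dM < 0. Setting dQ/dM = 0 gives M = 23.15 / 0.2494 = 92.82.

92.82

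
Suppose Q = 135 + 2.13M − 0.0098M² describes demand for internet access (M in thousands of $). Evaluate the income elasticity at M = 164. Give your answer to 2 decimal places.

-0.81

At M = 164: Q = 220.7392.
dQ/dM = 2.13 − 0.0196M = -1.08440.
η = (dQ/dM)·(M/Q) = -1.08440 × (164/220.7392) = -0.81.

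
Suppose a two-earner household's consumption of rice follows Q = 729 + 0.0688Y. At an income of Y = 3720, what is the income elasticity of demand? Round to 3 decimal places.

0.260

At Y = 3720: Q = 984.936.
dQ/dY = 0.0688.
η = (dQ/dY)·(Y/Q) = 0.0688 × (3720/984.936) = 0.260.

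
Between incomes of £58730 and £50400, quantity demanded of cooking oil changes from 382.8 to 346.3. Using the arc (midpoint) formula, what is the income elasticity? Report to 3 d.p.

ΔQ = 346.3 − 382.8 = -36.5; midpoint Q̄ = (382.8 + 346.3)/2 = 364.55.
ΔI = 50400 − 58730 = -8330; midpoint Ī = (58730 + 50400)/2 = 54565.
η = (ΔQ/Q̄) ÷ (ΔI/Ī) = (-36.5/364.55) ÷ (-8330/54565) = 0.656.

0.656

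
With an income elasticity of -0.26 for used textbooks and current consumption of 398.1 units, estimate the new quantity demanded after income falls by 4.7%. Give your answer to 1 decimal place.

403.0

%ΔQ ≈ η × %ΔI = -0.26 × (-4.7%) = 1.222%.
New Q ≈ 398.1 × (1 + 0.01222) = 403.0.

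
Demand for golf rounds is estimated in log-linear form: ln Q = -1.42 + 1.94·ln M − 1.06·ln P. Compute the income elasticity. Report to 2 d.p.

In a log-linear demand, the coefficient on ln M is the income elasticity.
So η = 1.94.

1.94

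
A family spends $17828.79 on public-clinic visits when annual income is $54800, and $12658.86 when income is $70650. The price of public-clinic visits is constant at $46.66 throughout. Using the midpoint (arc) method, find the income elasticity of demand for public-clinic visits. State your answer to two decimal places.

-1.34

With a constant price, Q₁ = 17828.79/46.66 = 382.100 and Q₂ = 12658.86/46.66 = 271.300 (equivalently, work directly with expenditure since P cancels).
Midpoint %ΔQ = (12658.86 − 17828.79)/15243.83 = -0.33915; midpoint %ΔI = (70650 − 54800)/62725 = 0.25269.
η = -0.33915 / 0.25269 = -1.34.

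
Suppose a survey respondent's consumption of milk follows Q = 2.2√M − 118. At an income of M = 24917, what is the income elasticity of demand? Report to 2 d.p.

At M = 24917: Q = 229.273.
dQ/dM = 2.2/(2√M) = 0.00696859 at this income.
η = (dQ/dM)·(M/Q) = 0.00696859 × (24917/229.273) = 0.76.

0.76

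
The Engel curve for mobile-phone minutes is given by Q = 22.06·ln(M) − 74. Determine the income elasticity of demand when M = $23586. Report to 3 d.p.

0.149

At M = 23586: Q = 148.109.
dQ/dM = 22.06/M = 0.000935301 at this income.
η = (dQ/dM)·(M/Q) = 0.000935301 × (23586/148.109) = 0.149.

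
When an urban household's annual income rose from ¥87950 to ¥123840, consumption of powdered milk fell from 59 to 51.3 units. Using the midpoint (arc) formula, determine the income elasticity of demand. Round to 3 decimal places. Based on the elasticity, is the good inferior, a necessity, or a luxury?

ΔQ = 51.3 − 59 = -7.7; midpoint Q̄ = (59 + 51.3)/2 = 55.15.
ΔI = 123840 − 87950 = 35890; midpoint Ī = (87950 + 123840)/2 = 105895.
η = (ΔQ/Q̄) ÷ (ΔI/Ī) = (-7.7/55.15) ÷ (35890/105895) = -0.412.
η < 0 ⇒ inferior good.

-0.412 (inferior good)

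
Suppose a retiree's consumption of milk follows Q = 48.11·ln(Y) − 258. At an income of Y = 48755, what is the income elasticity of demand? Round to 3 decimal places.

At Y = 48755: Q = 261.326.
dQ/dY = 48.11/Y = 0.000986771 at this income.
η = (dQ/dY)·(Y/Q) = 0.000986771 × (48755/261.326) = 0.184.

0.184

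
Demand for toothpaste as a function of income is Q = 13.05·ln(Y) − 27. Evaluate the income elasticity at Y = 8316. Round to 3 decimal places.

At Y = 8316: Q = 90.788.
dQ/dY = 13.05/Y = 0.00156926 at this income.
η = (dQ/dY)·(Y/Q) = 0.00156926 × (8316/90.788) = 0.144.

0.144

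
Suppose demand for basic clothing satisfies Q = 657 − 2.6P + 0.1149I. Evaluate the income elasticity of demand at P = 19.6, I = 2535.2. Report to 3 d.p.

At P = 19.6, I = 2535.2: Q = 897.334.
Holding P constant, ∂Q/∂I = 0.1149.
η_I = (∂Q/∂I)·(I/Q) = 0.1149 × (2535.2/897.334) = 0.325.

0.325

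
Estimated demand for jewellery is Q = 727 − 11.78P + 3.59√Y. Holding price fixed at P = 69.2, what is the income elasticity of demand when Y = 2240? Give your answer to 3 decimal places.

At P = 69.2, Y = 2240: Q = 81.734.
Holding P constant, ∂Q/∂Y = 3.59/(2√Y) = 0.0379263.
η_Y = (∂Q/∂Y)·(Y/Q) = 0.0379263 × (2240/81.734) = 1.039.

1.039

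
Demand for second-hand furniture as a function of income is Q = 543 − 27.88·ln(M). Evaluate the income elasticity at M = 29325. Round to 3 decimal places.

-0.109

At M = 29325: Q = 256.221.
dQ/dM = -27.88/M = -0.000950725 at this income.
η = (dQ/dM)·(M/Q) = -0.000950725 × (29325/256.221) = -0.109.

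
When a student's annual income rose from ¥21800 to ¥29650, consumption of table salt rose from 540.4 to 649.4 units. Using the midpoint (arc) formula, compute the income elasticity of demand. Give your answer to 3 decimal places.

ΔQ = 649.4 − 540.4 = 109; midpoint Q̄ = (540.4 + 649.4)/2 = 594.9.
ΔI = 29650 − 21800 = 7850; midpoint Ī = (21800 + 29650)/2 = 25725.
η = (ΔQ/Q̄) ÷ (ΔI/Ī) = (109/594.9) ÷ (7850/25725) = 0.600.

0.600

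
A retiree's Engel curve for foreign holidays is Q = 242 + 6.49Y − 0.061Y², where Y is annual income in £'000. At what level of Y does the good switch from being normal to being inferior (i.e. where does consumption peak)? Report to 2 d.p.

dQ/dY = 6.49 − 0.122Y.
The good is inferior where dQ/dY < 0. Setting dQ/dY = 0 gives Y = 6.49 / 0.122 = 53.20.

53.20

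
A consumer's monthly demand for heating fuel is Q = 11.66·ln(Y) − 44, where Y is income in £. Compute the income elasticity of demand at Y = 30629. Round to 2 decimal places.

At Y = 30629: Q = 76.444.
dQ/dY = 11.66/Y = 0.000380685 at this income.
η = (dQ/dY)·(Y/Q) = 0.000380685 × (30629/76.444) = 0.15.

0.15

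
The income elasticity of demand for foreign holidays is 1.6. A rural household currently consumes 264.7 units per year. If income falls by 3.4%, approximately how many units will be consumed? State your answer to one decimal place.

250.3

%ΔQ ≈ η × %ΔI = 1.6 × (-3.4%) = -5.44%.
New Q ≈ 264.7 × (1 − 0.0544) = 250.3.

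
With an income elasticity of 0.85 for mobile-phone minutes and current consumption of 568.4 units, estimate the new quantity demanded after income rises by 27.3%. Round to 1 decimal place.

700.3

%ΔQ ≈ η × %ΔI = 0.85 × 27.3% = 23.205%.
New Q ≈ 568.4 × (1 + 0.23205) = 700.3.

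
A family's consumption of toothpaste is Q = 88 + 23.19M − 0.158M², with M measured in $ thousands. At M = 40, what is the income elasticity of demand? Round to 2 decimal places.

At M = 40: Q = 762.8000.
dQ/dM = 23.19 − 0.316M = 10.55000.
η = (dQ/dM)·(M/Q) = 10.55000 × (40/762.8000) = 0.55.

0.55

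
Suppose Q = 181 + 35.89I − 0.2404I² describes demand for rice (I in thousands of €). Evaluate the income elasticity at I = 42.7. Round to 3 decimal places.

At I = 42.7: Q = 1275.1841.
dQ/dI = 35.89 − 0.4808I = 15.35984.
η = (dQ/dI)·(I/Q) = 15.35984 × (42.7/1275.1841) = 0.514.

0.514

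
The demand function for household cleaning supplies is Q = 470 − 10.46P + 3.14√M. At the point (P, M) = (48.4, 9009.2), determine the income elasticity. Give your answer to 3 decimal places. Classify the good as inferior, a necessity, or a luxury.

0.569 (necessity)

At P = 48.4, M = 9009.2: Q = 261.775.
Holding P constant, ∂Q/∂M = 3.14/(2√M) = 0.0165408.
η_M = (∂Q/∂M)·(M/Q) = 0.0165408 × (9009.2/261.775) = 0.569.
Since 0 < η < 1, this is a necessity.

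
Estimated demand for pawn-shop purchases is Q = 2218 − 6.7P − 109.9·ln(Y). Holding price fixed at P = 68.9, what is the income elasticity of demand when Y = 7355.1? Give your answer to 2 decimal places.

At P = 68.9, Y = 7355.1: Q = 777.914.
Holding P constant, ∂Q/∂Y = -109.9/Y = -0.014942.
η_Y = (∂Q/∂Y)·(Y/Q) = -0.014942 × (7355.1/777.914) = -0.14.

-0.14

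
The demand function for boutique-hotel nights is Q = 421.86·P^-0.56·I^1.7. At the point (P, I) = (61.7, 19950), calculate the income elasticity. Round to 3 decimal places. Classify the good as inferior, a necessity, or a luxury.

1.700 (luxury)

For a multiplicative demand Q = A·P^α·I^β, the income elasticity is β everywhere.
Here β = 1.7, so η = 1.700.
Since η > 1, this is a luxury.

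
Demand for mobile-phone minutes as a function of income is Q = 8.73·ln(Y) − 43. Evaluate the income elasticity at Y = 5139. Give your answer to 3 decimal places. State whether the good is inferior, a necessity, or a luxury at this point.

0.276 (necessity)

At Y = 5139: Q = 31.594.
dQ/dY = 8.73/Y = 0.00169877 at this income.
η = (dQ/dY)·(Y/Q) = 0.00169877 × (5139/31.594) = 0.276.
Since 0 < η < 1, the good is a necessity.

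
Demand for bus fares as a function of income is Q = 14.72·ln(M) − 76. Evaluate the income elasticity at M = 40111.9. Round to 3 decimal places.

0.184

At M = 40111.9: Q = 80.024.
dQ/dM = 14.72/M = 0.000366973 at this income.
η = (dQ/dM)·(M/Q) = 0.000366973 × (40111.9/80.024) = 0.184.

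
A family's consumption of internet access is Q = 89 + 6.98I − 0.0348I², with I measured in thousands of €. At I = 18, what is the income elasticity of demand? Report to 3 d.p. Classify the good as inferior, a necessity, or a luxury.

At I = 18: Q = 203.3648.
dQ/dI = 6.98 − 0.0696I = 5.72720.
η = (dQ/dI)·(I/Q) = 5.72720 × (18/203.3648) = 0.507.
0 < η < 1 ⇒ necessity.

0.507 (necessity)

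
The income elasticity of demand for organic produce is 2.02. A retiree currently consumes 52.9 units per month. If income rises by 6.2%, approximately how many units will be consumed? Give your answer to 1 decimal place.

%ΔQ ≈ η × %ΔI = 2.02 × 6.2% = 12.524%.
New Q ≈ 52.9 × (1 + 0.12524) = 59.5.

59.5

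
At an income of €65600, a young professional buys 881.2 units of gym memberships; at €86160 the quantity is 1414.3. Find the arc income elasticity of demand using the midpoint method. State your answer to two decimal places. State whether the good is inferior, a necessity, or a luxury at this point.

ΔQ = 1414.3 − 881.2 = 533.1; midpoint Q̄ = (881.2 + 1414.3)/2 = 1147.75.
ΔI = 86160 − 65600 = 20560; midpoint Ī = (65600 + 86160)/2 = 75880.
η = (ΔQ/Q̄) ÷ (ΔI/Ī) = (533.1/1147.75) ÷ (20560/75880) = 1.71.
η > 1 ⇒ luxury.

1.71 (luxury)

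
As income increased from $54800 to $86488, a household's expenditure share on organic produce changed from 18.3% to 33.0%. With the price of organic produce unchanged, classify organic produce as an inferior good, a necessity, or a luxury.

luxury

The budget share rises as income rises, so η > 1.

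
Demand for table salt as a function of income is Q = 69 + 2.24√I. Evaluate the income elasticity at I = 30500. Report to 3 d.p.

0.425

At I = 30500: Q = 460.199.
dQ/dI = 2.24/(2√I) = 0.0064131 at this income.
η = (dQ/dI)·(I/Q) = 0.0064131 × (30500/460.199) = 0.425.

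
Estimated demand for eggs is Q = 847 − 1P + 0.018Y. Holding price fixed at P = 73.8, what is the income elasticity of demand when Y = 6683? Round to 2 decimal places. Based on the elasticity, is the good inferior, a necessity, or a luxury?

0.13 (necessity)

At P = 73.8, Y = 6683: Q = 893.494.
Holding P constant, ∂Q/∂Y = 0.018.
η_Y = (∂Q/∂Y)·(Y/Q) = 0.018 × (6683/893.494) = 0.13.
Since 0 < η < 1, this is a necessity.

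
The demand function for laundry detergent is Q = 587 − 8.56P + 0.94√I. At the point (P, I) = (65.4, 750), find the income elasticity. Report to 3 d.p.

At P = 65.4, I = 750: Q = 52.919.
Holding P constant, ∂Q/∂I = 0.94/(2√I) = 0.017162.
η_I = (∂Q/∂I)·(I/Q) = 0.017162 × (750/52.919) = 0.243.

0.243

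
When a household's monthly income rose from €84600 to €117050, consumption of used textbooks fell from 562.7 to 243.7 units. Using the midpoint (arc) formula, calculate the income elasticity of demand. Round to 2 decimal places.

ΔQ = 243.7 − 562.7 = -319; midpoint Q̄ = (562.7 + 243.7)/2 = 403.2.
ΔI = 117050 − 84600 = 32450; midpoint Ī = (84600 + 117050)/2 = 100825.
η = (ΔQ/Q̄) ÷ (ΔI/Ī) = (-319/403.2) ÷ (32450/100825) = -2.46.

-2.46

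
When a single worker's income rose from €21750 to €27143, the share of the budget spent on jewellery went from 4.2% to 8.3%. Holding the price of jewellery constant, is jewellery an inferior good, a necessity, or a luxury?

luxury

The budget share rises as income rises, so η > 1.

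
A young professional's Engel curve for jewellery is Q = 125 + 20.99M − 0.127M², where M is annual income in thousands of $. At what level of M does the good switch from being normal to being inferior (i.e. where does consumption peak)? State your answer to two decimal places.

82.64

dQ/dM = 20.99 − 0.254M.
The good is inferior where dQ/dM < 0. Setting dQ/dM = 0 gives M = 20.99 / 0.254 = 82.64.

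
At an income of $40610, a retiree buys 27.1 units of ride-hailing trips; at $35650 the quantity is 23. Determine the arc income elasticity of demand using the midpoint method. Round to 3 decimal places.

ΔQ = 23 − 27.1 = -4.1; midpoint Q̄ = (27.1 + 23)/2 = 25.05.
ΔI = 35650 − 40610 = -4960; midpoint Ī = (40610 + 35650)/2 = 38130.
η = (ΔQ/Q̄) ÷ (ΔI/Ī) = (-4.1/25.05) ÷ (-4960/38130) = 1.258.

1.258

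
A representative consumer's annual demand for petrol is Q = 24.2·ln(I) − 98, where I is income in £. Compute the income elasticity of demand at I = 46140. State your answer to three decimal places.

0.149

At I = 46140: Q = 161.894.
dQ/dI = 24.2/I = 0.000524491 at this income.
η = (dQ/dI)·(I/Q) = 0.000524491 × (46140/161.894) = 0.149.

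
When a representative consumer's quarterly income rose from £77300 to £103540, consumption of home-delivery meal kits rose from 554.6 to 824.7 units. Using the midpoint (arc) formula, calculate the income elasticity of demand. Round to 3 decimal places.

ΔQ = 824.7 − 554.6 = 270.1; midpoint Q̄ = (554.6 + 824.7)/2 = 689.65.
ΔI = 103540 − 77300 = 26240; midpoint Ī = (77300 + 103540)/2 = 90420.
η = (ΔQ/Q̄) ÷ (ΔI/Ī) = (270.1/689.65) ÷ (26240/90420) = 1.350.

1.350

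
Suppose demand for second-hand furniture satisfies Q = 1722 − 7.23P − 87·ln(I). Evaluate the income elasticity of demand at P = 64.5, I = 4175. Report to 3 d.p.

At P = 64.5, I = 4175: Q = 530.357.
Holding P constant, ∂Q/∂I = -87/I = -0.0208383.
η_I = (∂Q/∂I)·(I/Q) = -0.0208383 × (4175/530.357) = -0.164.

-0.164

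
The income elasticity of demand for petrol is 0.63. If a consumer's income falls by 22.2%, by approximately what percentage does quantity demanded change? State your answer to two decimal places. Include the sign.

%ΔQ ≈ η × %ΔI = 0.63 × (-22.2%) = -13.99%.

-13.99%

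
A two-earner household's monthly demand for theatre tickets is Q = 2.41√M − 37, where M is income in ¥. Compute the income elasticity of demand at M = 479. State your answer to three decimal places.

At M = 479: Q = 15.745.
dQ/dM = 2.41/(2√M) = 0.0550579 at this income.
η = (dQ/dM)·(M/Q) = 0.0550579 × (479/15.745) = 1.675.

1.675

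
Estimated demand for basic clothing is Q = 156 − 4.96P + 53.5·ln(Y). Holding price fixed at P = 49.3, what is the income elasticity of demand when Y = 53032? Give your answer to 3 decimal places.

0.108

At P = 49.3, Y = 53032: Q = 493.480.
Holding P constant, ∂Q/∂Y = 53.5/Y = 0.00100882.
η_Y = (∂Q/∂Y)·(Y/Q) = 0.00100882 × (53032/493.480) = 0.108.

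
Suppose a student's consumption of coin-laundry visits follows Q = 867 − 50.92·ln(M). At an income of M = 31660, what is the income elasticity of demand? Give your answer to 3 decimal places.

At M = 31660: Q = 339.326.
dQ/dM = -50.92/M = -0.00160834 at this income.
η = (dQ/dM)·(M/Q) = -0.00160834 × (31660/339.326) = -0.150.

-0.150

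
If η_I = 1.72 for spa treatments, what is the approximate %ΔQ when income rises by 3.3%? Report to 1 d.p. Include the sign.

5.7%

%ΔQ ≈ η × %ΔI = 1.72 × 3.3% = 5.7%.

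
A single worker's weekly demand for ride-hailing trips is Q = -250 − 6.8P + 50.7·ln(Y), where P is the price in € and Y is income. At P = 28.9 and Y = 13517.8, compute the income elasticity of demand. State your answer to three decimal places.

At P = 28.9, Y = 13517.8: Q = 35.726.
Holding P constant, ∂Q/∂Y = 50.7/Y = 0.00375061.
η_Y = (∂Q/∂Y)·(Y/Q) = 0.00375061 × (13517.8/35.726) = 1.419.

1.419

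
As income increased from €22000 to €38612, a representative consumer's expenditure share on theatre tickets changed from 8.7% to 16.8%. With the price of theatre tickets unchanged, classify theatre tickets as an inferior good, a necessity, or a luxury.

luxury

The budget share rises as income rises, so η > 1.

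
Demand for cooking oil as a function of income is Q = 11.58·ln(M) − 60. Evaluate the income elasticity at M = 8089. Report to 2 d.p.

At M = 8089: Q = 44.200.
dQ/dM = 11.58/M = 0.00143157 at this income.
η = (dQ/dM)·(M/Q) = 0.00143157 × (8089/44.200) = 0.26.

0.26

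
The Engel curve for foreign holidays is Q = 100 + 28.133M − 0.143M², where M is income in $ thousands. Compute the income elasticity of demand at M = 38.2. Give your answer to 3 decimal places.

At M = 38.2: Q = 966.0093.
dQ/dM = 28.133 − 0.286M = 17.20780.
η = (dQ/dM)·(M/Q) = 17.20780 × (38.2/966.0093) = 0.680.

0.680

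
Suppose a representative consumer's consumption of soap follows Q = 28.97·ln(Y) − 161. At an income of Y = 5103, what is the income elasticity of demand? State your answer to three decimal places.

At Y = 5103: Q = 86.334.
dQ/dY = 28.97/Y = 0.00567705 at this income.
η = (dQ/dY)·(Y/Q) = 0.00567705 × (5103/86.334) = 0.336.

0.336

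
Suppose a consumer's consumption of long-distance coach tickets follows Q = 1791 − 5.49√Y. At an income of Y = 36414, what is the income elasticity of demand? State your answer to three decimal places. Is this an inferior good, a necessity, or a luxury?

-0.705 (inferior good)

At Y = 36414: Q = 743.373.
dQ/dY = -5.49/(2√Y) = -0.0143849 at this income.
η = (dQ/dY)·(Y/Q) = -0.0143849 × (36414/743.373) = -0.705.
Since η < 0, the good is an inferior good.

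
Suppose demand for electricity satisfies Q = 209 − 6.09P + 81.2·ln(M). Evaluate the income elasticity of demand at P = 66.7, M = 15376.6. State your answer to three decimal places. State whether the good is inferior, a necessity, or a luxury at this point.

At P = 66.7, M = 15376.6: Q = 585.614.
Holding P constant, ∂Q/∂M = 81.2/M = 0.00528075.
η_M = (∂Q/∂M)·(M/Q) = 0.00528075 × (15376.6/585.614) = 0.139.
Since 0 < η < 1, this is a necessity.

0.139 (necessity)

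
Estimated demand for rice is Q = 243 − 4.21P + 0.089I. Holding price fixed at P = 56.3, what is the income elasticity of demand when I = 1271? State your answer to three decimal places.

0.950

At P = 56.3, I = 1271: Q = 119.096.
Holding P constant, ∂Q/∂I = 0.089.
η_I = (∂Q/∂I)·(I/Q) = 0.089 × (1271/119.096) = 0.950.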